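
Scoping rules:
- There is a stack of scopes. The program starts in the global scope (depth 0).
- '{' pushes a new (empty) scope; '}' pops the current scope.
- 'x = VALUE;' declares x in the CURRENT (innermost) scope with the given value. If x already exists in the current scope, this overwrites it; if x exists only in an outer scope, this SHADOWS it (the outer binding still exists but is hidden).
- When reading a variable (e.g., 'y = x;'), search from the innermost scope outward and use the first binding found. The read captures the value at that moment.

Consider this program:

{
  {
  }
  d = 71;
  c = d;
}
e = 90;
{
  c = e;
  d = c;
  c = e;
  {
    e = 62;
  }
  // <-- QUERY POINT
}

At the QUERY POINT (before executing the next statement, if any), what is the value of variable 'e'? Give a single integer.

Step 1: enter scope (depth=1)
Step 2: enter scope (depth=2)
Step 3: exit scope (depth=1)
Step 4: declare d=71 at depth 1
Step 5: declare c=(read d)=71 at depth 1
Step 6: exit scope (depth=0)
Step 7: declare e=90 at depth 0
Step 8: enter scope (depth=1)
Step 9: declare c=(read e)=90 at depth 1
Step 10: declare d=(read c)=90 at depth 1
Step 11: declare c=(read e)=90 at depth 1
Step 12: enter scope (depth=2)
Step 13: declare e=62 at depth 2
Step 14: exit scope (depth=1)
Visible at query point: c=90 d=90 e=90

Answer: 90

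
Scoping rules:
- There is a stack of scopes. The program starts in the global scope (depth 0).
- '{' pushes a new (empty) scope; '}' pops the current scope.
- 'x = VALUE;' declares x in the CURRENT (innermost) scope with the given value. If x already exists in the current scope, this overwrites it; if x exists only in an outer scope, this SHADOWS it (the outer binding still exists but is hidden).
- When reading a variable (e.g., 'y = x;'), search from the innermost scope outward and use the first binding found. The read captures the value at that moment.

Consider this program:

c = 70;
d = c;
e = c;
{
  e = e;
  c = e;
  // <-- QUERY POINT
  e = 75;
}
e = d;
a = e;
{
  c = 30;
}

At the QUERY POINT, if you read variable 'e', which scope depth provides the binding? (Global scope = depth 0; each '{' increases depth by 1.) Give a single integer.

Step 1: declare c=70 at depth 0
Step 2: declare d=(read c)=70 at depth 0
Step 3: declare e=(read c)=70 at depth 0
Step 4: enter scope (depth=1)
Step 5: declare e=(read e)=70 at depth 1
Step 6: declare c=(read e)=70 at depth 1
Visible at query point: c=70 d=70 e=70

Answer: 1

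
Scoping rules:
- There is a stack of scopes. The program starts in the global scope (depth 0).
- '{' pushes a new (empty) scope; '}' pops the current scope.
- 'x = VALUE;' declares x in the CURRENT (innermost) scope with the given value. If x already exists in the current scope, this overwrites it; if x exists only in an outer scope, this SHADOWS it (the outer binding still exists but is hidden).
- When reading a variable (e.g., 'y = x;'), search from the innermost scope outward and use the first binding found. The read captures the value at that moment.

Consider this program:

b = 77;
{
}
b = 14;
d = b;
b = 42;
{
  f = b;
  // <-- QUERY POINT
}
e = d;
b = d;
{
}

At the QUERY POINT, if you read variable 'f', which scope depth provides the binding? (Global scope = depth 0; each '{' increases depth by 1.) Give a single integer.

Answer: 1

Derivation:
Step 1: declare b=77 at depth 0
Step 2: enter scope (depth=1)
Step 3: exit scope (depth=0)
Step 4: declare b=14 at depth 0
Step 5: declare d=(read b)=14 at depth 0
Step 6: declare b=42 at depth 0
Step 7: enter scope (depth=1)
Step 8: declare f=(read b)=42 at depth 1
Visible at query point: b=42 d=14 f=42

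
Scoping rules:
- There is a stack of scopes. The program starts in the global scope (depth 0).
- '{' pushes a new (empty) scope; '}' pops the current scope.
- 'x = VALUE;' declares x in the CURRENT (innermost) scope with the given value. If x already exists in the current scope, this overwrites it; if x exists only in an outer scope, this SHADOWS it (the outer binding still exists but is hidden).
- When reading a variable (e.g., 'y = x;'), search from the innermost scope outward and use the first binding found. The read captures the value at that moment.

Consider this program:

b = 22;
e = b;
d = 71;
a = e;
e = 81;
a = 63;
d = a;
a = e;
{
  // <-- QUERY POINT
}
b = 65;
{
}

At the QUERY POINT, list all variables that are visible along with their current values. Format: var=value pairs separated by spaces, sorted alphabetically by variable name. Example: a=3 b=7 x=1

Step 1: declare b=22 at depth 0
Step 2: declare e=(read b)=22 at depth 0
Step 3: declare d=71 at depth 0
Step 4: declare a=(read e)=22 at depth 0
Step 5: declare e=81 at depth 0
Step 6: declare a=63 at depth 0
Step 7: declare d=(read a)=63 at depth 0
Step 8: declare a=(read e)=81 at depth 0
Step 9: enter scope (depth=1)
Visible at query point: a=81 b=22 d=63 e=81

Answer: a=81 b=22 d=63 e=81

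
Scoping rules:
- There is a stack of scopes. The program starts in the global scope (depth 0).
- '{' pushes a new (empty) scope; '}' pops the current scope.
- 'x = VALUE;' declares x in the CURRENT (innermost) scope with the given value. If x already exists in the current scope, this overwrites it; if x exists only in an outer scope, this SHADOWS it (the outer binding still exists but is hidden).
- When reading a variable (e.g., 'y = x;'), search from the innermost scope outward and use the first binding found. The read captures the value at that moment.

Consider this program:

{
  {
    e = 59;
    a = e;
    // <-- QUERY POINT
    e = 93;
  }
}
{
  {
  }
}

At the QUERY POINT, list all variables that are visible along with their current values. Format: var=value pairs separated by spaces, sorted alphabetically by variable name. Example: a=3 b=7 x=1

Answer: a=59 e=59

Derivation:
Step 1: enter scope (depth=1)
Step 2: enter scope (depth=2)
Step 3: declare e=59 at depth 2
Step 4: declare a=(read e)=59 at depth 2
Visible at query point: a=59 e=59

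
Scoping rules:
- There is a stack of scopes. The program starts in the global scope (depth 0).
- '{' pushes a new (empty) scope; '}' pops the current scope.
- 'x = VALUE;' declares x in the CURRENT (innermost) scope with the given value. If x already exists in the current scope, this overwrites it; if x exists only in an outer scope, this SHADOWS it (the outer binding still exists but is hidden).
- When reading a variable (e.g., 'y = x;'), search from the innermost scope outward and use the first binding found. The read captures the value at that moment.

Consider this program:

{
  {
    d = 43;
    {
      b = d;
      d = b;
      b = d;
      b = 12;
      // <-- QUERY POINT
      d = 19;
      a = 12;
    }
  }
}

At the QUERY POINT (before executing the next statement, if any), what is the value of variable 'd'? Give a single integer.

Answer: 43

Derivation:
Step 1: enter scope (depth=1)
Step 2: enter scope (depth=2)
Step 3: declare d=43 at depth 2
Step 4: enter scope (depth=3)
Step 5: declare b=(read d)=43 at depth 3
Step 6: declare d=(read b)=43 at depth 3
Step 7: declare b=(read d)=43 at depth 3
Step 8: declare b=12 at depth 3
Visible at query point: b=12 d=43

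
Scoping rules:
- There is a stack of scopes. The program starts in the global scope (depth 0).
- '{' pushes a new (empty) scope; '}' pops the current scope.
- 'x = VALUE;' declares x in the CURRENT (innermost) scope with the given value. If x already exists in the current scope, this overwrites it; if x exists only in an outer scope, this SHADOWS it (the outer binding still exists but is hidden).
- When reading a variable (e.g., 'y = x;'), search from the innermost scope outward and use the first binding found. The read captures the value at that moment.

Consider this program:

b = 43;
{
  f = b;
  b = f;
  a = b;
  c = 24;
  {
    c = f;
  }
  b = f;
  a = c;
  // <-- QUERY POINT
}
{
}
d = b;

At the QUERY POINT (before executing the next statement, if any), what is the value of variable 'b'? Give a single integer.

Answer: 43

Derivation:
Step 1: declare b=43 at depth 0
Step 2: enter scope (depth=1)
Step 3: declare f=(read b)=43 at depth 1
Step 4: declare b=(read f)=43 at depth 1
Step 5: declare a=(read b)=43 at depth 1
Step 6: declare c=24 at depth 1
Step 7: enter scope (depth=2)
Step 8: declare c=(read f)=43 at depth 2
Step 9: exit scope (depth=1)
Step 10: declare b=(read f)=43 at depth 1
Step 11: declare a=(read c)=24 at depth 1
Visible at query point: a=24 b=43 c=24 f=43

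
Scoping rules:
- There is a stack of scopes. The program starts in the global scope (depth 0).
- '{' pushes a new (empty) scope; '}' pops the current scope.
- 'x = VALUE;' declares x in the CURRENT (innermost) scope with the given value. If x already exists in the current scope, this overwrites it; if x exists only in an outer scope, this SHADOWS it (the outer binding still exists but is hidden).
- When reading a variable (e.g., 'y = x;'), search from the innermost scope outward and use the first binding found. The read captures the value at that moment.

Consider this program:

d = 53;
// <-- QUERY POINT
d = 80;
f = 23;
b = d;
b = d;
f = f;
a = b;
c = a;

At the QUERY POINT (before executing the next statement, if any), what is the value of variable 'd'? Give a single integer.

Answer: 53

Derivation:
Step 1: declare d=53 at depth 0
Visible at query point: d=53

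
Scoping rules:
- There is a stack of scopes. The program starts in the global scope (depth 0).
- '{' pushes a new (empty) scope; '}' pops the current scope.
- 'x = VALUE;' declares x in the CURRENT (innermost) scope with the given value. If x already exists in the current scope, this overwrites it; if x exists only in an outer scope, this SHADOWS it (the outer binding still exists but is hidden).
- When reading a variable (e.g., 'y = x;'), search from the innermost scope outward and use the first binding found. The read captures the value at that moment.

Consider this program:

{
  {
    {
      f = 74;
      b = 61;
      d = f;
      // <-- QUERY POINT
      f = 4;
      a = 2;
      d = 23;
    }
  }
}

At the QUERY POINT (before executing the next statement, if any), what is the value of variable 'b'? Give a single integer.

Answer: 61

Derivation:
Step 1: enter scope (depth=1)
Step 2: enter scope (depth=2)
Step 3: enter scope (depth=3)
Step 4: declare f=74 at depth 3
Step 5: declare b=61 at depth 3
Step 6: declare d=(read f)=74 at depth 3
Visible at query point: b=61 d=74 f=74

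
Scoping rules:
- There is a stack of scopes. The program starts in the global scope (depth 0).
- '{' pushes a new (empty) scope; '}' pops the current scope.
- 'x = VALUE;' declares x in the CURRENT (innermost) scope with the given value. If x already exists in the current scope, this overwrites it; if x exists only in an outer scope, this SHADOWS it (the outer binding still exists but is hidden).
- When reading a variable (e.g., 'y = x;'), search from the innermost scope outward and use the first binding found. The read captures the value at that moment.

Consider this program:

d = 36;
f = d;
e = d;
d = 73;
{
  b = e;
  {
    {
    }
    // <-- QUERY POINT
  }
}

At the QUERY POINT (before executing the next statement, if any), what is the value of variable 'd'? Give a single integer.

Answer: 73

Derivation:
Step 1: declare d=36 at depth 0
Step 2: declare f=(read d)=36 at depth 0
Step 3: declare e=(read d)=36 at depth 0
Step 4: declare d=73 at depth 0
Step 5: enter scope (depth=1)
Step 6: declare b=(read e)=36 at depth 1
Step 7: enter scope (depth=2)
Step 8: enter scope (depth=3)
Step 9: exit scope (depth=2)
Visible at query point: b=36 d=73 e=36 f=36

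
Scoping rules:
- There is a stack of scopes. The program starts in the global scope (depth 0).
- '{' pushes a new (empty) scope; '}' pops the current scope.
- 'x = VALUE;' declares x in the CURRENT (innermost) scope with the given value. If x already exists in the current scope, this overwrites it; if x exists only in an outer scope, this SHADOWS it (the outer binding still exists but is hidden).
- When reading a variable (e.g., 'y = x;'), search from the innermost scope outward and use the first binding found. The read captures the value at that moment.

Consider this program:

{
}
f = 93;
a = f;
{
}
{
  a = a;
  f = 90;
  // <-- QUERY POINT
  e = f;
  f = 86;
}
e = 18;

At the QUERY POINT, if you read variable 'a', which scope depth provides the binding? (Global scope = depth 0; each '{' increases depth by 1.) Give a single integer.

Step 1: enter scope (depth=1)
Step 2: exit scope (depth=0)
Step 3: declare f=93 at depth 0
Step 4: declare a=(read f)=93 at depth 0
Step 5: enter scope (depth=1)
Step 6: exit scope (depth=0)
Step 7: enter scope (depth=1)
Step 8: declare a=(read a)=93 at depth 1
Step 9: declare f=90 at depth 1
Visible at query point: a=93 f=90

Answer: 1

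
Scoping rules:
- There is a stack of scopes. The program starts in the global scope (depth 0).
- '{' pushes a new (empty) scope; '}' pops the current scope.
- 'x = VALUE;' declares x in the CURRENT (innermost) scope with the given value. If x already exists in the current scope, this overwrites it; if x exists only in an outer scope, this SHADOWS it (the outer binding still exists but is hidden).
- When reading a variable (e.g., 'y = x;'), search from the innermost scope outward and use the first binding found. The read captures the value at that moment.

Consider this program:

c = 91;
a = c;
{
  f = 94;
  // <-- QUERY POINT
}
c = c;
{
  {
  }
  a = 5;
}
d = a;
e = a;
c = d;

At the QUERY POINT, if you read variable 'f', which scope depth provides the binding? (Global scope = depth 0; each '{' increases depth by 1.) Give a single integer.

Step 1: declare c=91 at depth 0
Step 2: declare a=(read c)=91 at depth 0
Step 3: enter scope (depth=1)
Step 4: declare f=94 at depth 1
Visible at query point: a=91 c=91 f=94

Answer: 1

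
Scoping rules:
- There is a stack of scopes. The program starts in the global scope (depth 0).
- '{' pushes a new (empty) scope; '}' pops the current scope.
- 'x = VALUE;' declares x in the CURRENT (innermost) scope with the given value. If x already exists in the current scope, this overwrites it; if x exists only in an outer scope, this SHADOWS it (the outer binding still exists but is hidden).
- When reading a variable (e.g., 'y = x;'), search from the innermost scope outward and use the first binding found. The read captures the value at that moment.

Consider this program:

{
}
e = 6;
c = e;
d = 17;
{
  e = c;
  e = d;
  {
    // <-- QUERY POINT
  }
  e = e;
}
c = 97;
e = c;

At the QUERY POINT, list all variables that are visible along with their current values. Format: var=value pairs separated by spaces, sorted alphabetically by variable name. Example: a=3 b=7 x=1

Step 1: enter scope (depth=1)
Step 2: exit scope (depth=0)
Step 3: declare e=6 at depth 0
Step 4: declare c=(read e)=6 at depth 0
Step 5: declare d=17 at depth 0
Step 6: enter scope (depth=1)
Step 7: declare e=(read c)=6 at depth 1
Step 8: declare e=(read d)=17 at depth 1
Step 9: enter scope (depth=2)
Visible at query point: c=6 d=17 e=17

Answer: c=6 d=17 e=17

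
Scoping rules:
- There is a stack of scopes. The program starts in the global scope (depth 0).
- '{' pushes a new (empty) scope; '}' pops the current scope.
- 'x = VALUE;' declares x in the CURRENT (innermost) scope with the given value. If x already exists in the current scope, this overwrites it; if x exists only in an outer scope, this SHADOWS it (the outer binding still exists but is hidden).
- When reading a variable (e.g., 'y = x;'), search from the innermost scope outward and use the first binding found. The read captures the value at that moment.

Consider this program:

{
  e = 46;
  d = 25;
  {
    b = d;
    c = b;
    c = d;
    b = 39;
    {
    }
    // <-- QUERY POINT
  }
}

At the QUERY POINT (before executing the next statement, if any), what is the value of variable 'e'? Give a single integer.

Answer: 46

Derivation:
Step 1: enter scope (depth=1)
Step 2: declare e=46 at depth 1
Step 3: declare d=25 at depth 1
Step 4: enter scope (depth=2)
Step 5: declare b=(read d)=25 at depth 2
Step 6: declare c=(read b)=25 at depth 2
Step 7: declare c=(read d)=25 at depth 2
Step 8: declare b=39 at depth 2
Step 9: enter scope (depth=3)
Step 10: exit scope (depth=2)
Visible at query point: b=39 c=25 d=25 e=46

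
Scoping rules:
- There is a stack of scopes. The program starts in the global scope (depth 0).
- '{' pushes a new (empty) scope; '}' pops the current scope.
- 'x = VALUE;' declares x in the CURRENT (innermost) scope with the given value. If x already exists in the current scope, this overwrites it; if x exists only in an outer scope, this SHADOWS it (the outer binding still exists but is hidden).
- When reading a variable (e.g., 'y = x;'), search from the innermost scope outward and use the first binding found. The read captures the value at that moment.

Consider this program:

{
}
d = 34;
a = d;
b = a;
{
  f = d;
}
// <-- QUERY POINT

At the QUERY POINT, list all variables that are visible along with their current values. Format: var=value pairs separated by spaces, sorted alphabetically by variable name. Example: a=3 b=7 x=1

Answer: a=34 b=34 d=34

Derivation:
Step 1: enter scope (depth=1)
Step 2: exit scope (depth=0)
Step 3: declare d=34 at depth 0
Step 4: declare a=(read d)=34 at depth 0
Step 5: declare b=(read a)=34 at depth 0
Step 6: enter scope (depth=1)
Step 7: declare f=(read d)=34 at depth 1
Step 8: exit scope (depth=0)
Visible at query point: a=34 b=34 d=34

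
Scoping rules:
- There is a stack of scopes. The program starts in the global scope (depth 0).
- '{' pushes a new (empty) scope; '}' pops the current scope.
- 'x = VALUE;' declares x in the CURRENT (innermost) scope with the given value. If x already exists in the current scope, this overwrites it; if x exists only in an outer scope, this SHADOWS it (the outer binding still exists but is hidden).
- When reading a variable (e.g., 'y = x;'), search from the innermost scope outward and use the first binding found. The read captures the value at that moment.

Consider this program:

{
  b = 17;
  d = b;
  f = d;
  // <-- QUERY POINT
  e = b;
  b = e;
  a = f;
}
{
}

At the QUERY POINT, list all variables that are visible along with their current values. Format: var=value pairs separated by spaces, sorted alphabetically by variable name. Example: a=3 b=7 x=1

Answer: b=17 d=17 f=17

Derivation:
Step 1: enter scope (depth=1)
Step 2: declare b=17 at depth 1
Step 3: declare d=(read b)=17 at depth 1
Step 4: declare f=(read d)=17 at depth 1
Visible at query point: b=17 d=17 f=17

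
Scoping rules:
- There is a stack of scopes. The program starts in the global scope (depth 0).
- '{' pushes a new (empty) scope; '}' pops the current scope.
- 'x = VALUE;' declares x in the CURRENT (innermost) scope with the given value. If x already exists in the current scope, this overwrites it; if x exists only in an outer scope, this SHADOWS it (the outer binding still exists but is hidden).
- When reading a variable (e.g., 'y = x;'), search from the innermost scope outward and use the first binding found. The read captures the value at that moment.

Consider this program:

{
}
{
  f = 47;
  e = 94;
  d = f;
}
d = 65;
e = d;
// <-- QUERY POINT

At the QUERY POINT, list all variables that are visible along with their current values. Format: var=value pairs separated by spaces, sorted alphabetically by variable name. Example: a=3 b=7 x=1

Step 1: enter scope (depth=1)
Step 2: exit scope (depth=0)
Step 3: enter scope (depth=1)
Step 4: declare f=47 at depth 1
Step 5: declare e=94 at depth 1
Step 6: declare d=(read f)=47 at depth 1
Step 7: exit scope (depth=0)
Step 8: declare d=65 at depth 0
Step 9: declare e=(read d)=65 at depth 0
Visible at query point: d=65 e=65

Answer: d=65 e=65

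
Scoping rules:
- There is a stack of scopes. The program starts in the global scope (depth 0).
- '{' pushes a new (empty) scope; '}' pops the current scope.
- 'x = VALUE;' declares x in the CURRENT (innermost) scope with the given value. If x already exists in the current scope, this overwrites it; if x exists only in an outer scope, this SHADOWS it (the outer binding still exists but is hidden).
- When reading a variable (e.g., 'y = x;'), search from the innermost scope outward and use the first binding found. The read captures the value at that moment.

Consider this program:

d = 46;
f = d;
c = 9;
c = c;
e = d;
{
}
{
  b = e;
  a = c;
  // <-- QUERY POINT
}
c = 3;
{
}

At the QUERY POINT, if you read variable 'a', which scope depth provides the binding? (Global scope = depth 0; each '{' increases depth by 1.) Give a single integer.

Step 1: declare d=46 at depth 0
Step 2: declare f=(read d)=46 at depth 0
Step 3: declare c=9 at depth 0
Step 4: declare c=(read c)=9 at depth 0
Step 5: declare e=(read d)=46 at depth 0
Step 6: enter scope (depth=1)
Step 7: exit scope (depth=0)
Step 8: enter scope (depth=1)
Step 9: declare b=(read e)=46 at depth 1
Step 10: declare a=(read c)=9 at depth 1
Visible at query point: a=9 b=46 c=9 d=46 e=46 f=46

Answer: 1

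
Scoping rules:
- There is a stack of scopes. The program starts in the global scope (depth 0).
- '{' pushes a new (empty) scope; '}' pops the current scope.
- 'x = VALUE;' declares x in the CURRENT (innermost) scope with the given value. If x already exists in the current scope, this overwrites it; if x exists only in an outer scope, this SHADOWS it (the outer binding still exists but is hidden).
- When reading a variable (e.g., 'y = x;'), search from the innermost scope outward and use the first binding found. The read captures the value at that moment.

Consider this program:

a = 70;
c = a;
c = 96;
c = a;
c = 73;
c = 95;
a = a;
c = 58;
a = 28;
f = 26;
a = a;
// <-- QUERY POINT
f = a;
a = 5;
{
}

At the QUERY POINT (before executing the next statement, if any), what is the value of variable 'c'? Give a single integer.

Answer: 58

Derivation:
Step 1: declare a=70 at depth 0
Step 2: declare c=(read a)=70 at depth 0
Step 3: declare c=96 at depth 0
Step 4: declare c=(read a)=70 at depth 0
Step 5: declare c=73 at depth 0
Step 6: declare c=95 at depth 0
Step 7: declare a=(read a)=70 at depth 0
Step 8: declare c=58 at depth 0
Step 9: declare a=28 at depth 0
Step 10: declare f=26 at depth 0
Step 11: declare a=(read a)=28 at depth 0
Visible at query point: a=28 c=58 f=26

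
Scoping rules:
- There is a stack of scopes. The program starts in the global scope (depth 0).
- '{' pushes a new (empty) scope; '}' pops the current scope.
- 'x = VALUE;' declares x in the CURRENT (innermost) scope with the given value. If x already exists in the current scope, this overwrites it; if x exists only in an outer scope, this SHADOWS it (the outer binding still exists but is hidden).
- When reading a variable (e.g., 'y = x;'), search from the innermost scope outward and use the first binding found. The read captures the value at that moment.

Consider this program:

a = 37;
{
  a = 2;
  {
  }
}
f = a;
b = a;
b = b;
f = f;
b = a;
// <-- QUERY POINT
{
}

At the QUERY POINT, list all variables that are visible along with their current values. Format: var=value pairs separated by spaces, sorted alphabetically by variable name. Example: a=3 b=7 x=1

Step 1: declare a=37 at depth 0
Step 2: enter scope (depth=1)
Step 3: declare a=2 at depth 1
Step 4: enter scope (depth=2)
Step 5: exit scope (depth=1)
Step 6: exit scope (depth=0)
Step 7: declare f=(read a)=37 at depth 0
Step 8: declare b=(read a)=37 at depth 0
Step 9: declare b=(read b)=37 at depth 0
Step 10: declare f=(read f)=37 at depth 0
Step 11: declare b=(read a)=37 at depth 0
Visible at query point: a=37 b=37 f=37

Answer: a=37 b=37 f=37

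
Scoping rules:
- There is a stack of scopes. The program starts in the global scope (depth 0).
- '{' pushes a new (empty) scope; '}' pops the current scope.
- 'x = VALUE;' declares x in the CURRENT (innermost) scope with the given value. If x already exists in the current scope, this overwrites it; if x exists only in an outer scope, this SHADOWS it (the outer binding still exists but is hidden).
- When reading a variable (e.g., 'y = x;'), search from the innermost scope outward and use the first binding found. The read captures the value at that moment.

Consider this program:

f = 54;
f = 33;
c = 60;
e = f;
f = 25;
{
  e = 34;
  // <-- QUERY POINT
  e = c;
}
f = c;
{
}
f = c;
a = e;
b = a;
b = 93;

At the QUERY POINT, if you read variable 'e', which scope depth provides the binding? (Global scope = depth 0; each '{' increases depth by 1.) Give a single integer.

Answer: 1

Derivation:
Step 1: declare f=54 at depth 0
Step 2: declare f=33 at depth 0
Step 3: declare c=60 at depth 0
Step 4: declare e=(read f)=33 at depth 0
Step 5: declare f=25 at depth 0
Step 6: enter scope (depth=1)
Step 7: declare e=34 at depth 1
Visible at query point: c=60 e=34 f=25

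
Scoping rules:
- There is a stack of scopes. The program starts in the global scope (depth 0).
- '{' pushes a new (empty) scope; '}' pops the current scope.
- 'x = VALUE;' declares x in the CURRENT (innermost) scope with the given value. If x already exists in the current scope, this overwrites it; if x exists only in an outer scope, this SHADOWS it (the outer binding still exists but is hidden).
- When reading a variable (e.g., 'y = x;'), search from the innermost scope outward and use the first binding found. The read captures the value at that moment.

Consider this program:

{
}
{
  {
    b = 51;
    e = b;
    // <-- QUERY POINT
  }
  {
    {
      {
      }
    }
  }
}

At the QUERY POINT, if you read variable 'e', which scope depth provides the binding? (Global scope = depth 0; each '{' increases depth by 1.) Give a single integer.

Answer: 2

Derivation:
Step 1: enter scope (depth=1)
Step 2: exit scope (depth=0)
Step 3: enter scope (depth=1)
Step 4: enter scope (depth=2)
Step 5: declare b=51 at depth 2
Step 6: declare e=(read b)=51 at depth 2
Visible at query point: b=51 e=51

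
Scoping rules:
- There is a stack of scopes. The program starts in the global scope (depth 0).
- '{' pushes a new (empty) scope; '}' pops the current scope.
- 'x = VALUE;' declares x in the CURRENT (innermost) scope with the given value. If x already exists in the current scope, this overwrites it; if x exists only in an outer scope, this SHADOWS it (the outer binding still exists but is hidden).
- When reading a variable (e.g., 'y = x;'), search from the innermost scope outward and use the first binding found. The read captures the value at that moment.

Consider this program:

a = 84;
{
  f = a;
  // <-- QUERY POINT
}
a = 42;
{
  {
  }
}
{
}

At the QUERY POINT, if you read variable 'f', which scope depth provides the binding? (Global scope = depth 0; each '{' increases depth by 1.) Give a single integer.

Answer: 1

Derivation:
Step 1: declare a=84 at depth 0
Step 2: enter scope (depth=1)
Step 3: declare f=(read a)=84 at depth 1
Visible at query point: a=84 f=84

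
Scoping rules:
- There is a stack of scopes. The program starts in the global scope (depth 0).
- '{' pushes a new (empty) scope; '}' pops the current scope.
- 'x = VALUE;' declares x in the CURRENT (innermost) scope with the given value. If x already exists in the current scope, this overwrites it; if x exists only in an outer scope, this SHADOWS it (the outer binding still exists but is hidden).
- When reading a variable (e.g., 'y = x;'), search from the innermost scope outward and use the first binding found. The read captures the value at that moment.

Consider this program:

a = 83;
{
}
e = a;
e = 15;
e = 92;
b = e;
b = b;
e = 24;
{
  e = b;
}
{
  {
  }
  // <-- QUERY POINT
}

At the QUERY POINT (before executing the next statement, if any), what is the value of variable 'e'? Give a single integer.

Answer: 24

Derivation:
Step 1: declare a=83 at depth 0
Step 2: enter scope (depth=1)
Step 3: exit scope (depth=0)
Step 4: declare e=(read a)=83 at depth 0
Step 5: declare e=15 at depth 0
Step 6: declare e=92 at depth 0
Step 7: declare b=(read e)=92 at depth 0
Step 8: declare b=(read b)=92 at depth 0
Step 9: declare e=24 at depth 0
Step 10: enter scope (depth=1)
Step 11: declare e=(read b)=92 at depth 1
Step 12: exit scope (depth=0)
Step 13: enter scope (depth=1)
Step 14: enter scope (depth=2)
Step 15: exit scope (depth=1)
Visible at query point: a=83 b=92 e=24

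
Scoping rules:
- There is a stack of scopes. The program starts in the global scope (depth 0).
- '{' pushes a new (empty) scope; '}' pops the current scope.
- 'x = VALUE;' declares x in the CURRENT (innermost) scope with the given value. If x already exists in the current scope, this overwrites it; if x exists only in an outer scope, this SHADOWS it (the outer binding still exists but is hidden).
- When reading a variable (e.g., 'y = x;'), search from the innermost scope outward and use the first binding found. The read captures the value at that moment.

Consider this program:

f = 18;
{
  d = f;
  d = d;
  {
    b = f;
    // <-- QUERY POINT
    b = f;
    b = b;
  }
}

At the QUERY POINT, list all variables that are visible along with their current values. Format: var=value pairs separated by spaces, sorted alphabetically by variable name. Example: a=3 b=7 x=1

Answer: b=18 d=18 f=18

Derivation:
Step 1: declare f=18 at depth 0
Step 2: enter scope (depth=1)
Step 3: declare d=(read f)=18 at depth 1
Step 4: declare d=(read d)=18 at depth 1
Step 5: enter scope (depth=2)
Step 6: declare b=(read f)=18 at depth 2
Visible at query point: b=18 d=18 f=18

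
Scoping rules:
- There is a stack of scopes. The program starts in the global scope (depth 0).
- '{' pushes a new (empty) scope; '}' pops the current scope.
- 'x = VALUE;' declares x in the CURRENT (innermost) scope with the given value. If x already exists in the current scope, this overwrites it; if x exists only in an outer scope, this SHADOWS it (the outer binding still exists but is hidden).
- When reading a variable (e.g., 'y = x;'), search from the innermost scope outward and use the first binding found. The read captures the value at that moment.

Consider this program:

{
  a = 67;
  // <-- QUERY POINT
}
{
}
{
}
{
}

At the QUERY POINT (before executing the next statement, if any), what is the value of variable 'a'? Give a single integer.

Answer: 67

Derivation:
Step 1: enter scope (depth=1)
Step 2: declare a=67 at depth 1
Visible at query point: a=67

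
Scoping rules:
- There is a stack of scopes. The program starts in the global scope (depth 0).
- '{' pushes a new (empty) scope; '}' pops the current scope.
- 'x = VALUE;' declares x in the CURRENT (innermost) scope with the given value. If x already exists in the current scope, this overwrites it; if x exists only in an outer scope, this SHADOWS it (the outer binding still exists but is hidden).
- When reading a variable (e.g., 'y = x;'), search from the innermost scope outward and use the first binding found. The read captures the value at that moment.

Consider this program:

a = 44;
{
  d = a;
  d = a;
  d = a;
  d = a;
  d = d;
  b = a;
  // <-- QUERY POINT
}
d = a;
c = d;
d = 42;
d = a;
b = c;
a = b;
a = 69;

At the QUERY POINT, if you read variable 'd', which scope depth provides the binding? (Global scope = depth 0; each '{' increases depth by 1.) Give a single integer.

Step 1: declare a=44 at depth 0
Step 2: enter scope (depth=1)
Step 3: declare d=(read a)=44 at depth 1
Step 4: declare d=(read a)=44 at depth 1
Step 5: declare d=(read a)=44 at depth 1
Step 6: declare d=(read a)=44 at depth 1
Step 7: declare d=(read d)=44 at depth 1
Step 8: declare b=(read a)=44 at depth 1
Visible at query point: a=44 b=44 d=44

Answer: 1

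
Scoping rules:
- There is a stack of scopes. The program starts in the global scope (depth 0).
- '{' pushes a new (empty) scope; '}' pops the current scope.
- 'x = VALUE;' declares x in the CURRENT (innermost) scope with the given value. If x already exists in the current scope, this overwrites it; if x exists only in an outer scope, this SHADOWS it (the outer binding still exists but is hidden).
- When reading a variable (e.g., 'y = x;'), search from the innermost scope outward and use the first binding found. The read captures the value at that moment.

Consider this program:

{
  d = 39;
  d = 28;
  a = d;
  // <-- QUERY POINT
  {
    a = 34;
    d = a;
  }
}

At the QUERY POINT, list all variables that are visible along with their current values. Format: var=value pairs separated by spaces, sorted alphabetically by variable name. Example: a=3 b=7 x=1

Answer: a=28 d=28

Derivation:
Step 1: enter scope (depth=1)
Step 2: declare d=39 at depth 1
Step 3: declare d=28 at depth 1
Step 4: declare a=(read d)=28 at depth 1
Visible at query point: a=28 d=28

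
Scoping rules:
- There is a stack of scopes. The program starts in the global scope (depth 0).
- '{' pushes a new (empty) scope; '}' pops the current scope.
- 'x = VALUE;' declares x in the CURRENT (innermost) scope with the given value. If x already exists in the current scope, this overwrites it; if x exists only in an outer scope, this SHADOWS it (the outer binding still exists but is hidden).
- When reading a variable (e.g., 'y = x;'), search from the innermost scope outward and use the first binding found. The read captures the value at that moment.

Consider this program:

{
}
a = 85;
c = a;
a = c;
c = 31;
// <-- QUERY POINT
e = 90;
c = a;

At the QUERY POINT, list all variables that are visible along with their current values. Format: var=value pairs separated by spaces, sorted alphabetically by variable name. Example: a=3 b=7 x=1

Step 1: enter scope (depth=1)
Step 2: exit scope (depth=0)
Step 3: declare a=85 at depth 0
Step 4: declare c=(read a)=85 at depth 0
Step 5: declare a=(read c)=85 at depth 0
Step 6: declare c=31 at depth 0
Visible at query point: a=85 c=31

Answer: a=85 c=31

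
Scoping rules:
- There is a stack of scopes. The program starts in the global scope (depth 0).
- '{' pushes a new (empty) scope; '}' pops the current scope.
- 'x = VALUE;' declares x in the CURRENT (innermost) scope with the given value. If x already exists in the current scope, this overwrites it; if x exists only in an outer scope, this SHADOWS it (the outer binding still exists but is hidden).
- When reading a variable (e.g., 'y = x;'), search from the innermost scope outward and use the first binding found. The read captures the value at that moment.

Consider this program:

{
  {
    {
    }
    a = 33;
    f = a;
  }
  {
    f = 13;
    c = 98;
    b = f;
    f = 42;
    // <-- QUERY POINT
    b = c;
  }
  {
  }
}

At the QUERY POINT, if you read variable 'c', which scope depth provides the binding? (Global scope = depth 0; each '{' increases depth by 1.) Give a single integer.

Answer: 2

Derivation:
Step 1: enter scope (depth=1)
Step 2: enter scope (depth=2)
Step 3: enter scope (depth=3)
Step 4: exit scope (depth=2)
Step 5: declare a=33 at depth 2
Step 6: declare f=(read a)=33 at depth 2
Step 7: exit scope (depth=1)
Step 8: enter scope (depth=2)
Step 9: declare f=13 at depth 2
Step 10: declare c=98 at depth 2
Step 11: declare b=(read f)=13 at depth 2
Step 12: declare f=42 at depth 2
Visible at query point: b=13 c=98 f=42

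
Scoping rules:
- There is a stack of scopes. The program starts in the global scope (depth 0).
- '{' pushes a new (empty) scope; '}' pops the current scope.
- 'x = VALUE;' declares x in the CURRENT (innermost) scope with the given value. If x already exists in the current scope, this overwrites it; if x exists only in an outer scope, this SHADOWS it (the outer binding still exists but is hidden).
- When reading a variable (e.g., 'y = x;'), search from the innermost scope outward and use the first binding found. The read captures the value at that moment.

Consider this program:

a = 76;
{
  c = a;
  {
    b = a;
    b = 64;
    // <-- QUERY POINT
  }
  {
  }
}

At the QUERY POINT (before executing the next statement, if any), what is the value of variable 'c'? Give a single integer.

Step 1: declare a=76 at depth 0
Step 2: enter scope (depth=1)
Step 3: declare c=(read a)=76 at depth 1
Step 4: enter scope (depth=2)
Step 5: declare b=(read a)=76 at depth 2
Step 6: declare b=64 at depth 2
Visible at query point: a=76 b=64 c=76

Answer: 76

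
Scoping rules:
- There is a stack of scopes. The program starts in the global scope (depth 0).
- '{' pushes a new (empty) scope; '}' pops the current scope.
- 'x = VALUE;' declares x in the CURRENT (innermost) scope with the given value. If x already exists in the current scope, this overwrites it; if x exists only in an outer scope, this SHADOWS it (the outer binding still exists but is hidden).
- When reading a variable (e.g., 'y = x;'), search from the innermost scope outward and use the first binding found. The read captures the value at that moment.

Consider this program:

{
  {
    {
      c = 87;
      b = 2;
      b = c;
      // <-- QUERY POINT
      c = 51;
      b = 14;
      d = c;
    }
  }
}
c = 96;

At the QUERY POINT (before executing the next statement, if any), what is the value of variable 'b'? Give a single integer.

Step 1: enter scope (depth=1)
Step 2: enter scope (depth=2)
Step 3: enter scope (depth=3)
Step 4: declare c=87 at depth 3
Step 5: declare b=2 at depth 3
Step 6: declare b=(read c)=87 at depth 3
Visible at query point: b=87 c=87

Answer: 87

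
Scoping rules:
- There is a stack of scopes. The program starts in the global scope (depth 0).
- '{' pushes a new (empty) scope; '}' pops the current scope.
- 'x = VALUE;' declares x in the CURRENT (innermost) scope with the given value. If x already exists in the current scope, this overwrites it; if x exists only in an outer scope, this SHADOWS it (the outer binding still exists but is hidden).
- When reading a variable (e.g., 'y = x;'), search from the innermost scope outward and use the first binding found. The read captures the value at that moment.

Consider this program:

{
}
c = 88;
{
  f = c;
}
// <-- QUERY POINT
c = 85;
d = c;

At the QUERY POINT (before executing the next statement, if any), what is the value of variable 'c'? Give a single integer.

Step 1: enter scope (depth=1)
Step 2: exit scope (depth=0)
Step 3: declare c=88 at depth 0
Step 4: enter scope (depth=1)
Step 5: declare f=(read c)=88 at depth 1
Step 6: exit scope (depth=0)
Visible at query point: c=88

Answer: 88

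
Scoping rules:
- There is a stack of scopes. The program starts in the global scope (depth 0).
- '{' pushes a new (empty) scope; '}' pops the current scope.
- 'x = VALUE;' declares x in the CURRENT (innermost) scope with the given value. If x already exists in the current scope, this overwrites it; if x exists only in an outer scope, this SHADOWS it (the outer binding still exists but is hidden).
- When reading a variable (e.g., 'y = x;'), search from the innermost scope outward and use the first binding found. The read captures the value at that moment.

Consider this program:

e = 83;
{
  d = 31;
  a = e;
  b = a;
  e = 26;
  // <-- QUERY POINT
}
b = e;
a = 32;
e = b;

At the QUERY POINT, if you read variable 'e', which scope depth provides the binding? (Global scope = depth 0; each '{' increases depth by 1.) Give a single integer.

Step 1: declare e=83 at depth 0
Step 2: enter scope (depth=1)
Step 3: declare d=31 at depth 1
Step 4: declare a=(read e)=83 at depth 1
Step 5: declare b=(read a)=83 at depth 1
Step 6: declare e=26 at depth 1
Visible at query point: a=83 b=83 d=31 e=26

Answer: 1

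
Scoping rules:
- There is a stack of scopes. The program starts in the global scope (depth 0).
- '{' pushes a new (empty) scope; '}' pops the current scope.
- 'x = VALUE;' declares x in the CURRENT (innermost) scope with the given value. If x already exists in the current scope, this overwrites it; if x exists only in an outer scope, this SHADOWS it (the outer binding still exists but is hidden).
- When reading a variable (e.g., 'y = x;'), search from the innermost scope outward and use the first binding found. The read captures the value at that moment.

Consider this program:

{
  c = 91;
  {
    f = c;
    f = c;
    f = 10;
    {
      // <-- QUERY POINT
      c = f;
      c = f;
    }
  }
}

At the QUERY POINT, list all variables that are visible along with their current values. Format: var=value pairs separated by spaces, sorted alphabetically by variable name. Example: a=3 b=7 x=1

Step 1: enter scope (depth=1)
Step 2: declare c=91 at depth 1
Step 3: enter scope (depth=2)
Step 4: declare f=(read c)=91 at depth 2
Step 5: declare f=(read c)=91 at depth 2
Step 6: declare f=10 at depth 2
Step 7: enter scope (depth=3)
Visible at query point: c=91 f=10

Answer: c=91 f=10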